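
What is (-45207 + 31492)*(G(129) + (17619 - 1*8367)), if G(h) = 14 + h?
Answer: -128852425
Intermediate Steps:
(-45207 + 31492)*(G(129) + (17619 - 1*8367)) = (-45207 + 31492)*((14 + 129) + (17619 - 1*8367)) = -13715*(143 + (17619 - 8367)) = -13715*(143 + 9252) = -13715*9395 = -128852425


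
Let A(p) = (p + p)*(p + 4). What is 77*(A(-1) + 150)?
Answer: 11088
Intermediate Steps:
A(p) = 2*p*(4 + p) (A(p) = (2*p)*(4 + p) = 2*p*(4 + p))
77*(A(-1) + 150) = 77*(2*(-1)*(4 - 1) + 150) = 77*(2*(-1)*3 + 150) = 77*(-6 + 150) = 77*144 = 11088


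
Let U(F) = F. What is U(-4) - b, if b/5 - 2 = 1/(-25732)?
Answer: -360243/25732 ≈ -14.000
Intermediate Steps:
b = 257315/25732 (b = 10 + 5/(-25732) = 10 + 5*(-1/25732) = 10 - 5/25732 = 257315/25732 ≈ 9.9998)
U(-4) - b = -4 - 1*257315/25732 = -4 - 257315/25732 = -360243/25732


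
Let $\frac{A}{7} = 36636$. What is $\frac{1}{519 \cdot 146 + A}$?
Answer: $\frac{1}{332226} \approx 3.01 \cdot 10^{-6}$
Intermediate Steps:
$A = 256452$ ($A = 7 \cdot 36636 = 256452$)
$\frac{1}{519 \cdot 146 + A} = \frac{1}{519 \cdot 146 + 256452} = \frac{1}{75774 + 256452} = \frac{1}{332226}$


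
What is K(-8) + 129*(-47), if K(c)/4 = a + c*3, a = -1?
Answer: -6163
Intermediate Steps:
K(c) = -4 + 12*c (K(c) = 4*(-1 + c*3) = 4*(-1 + 3*c) = -4 + 12*c)
K(-8) + 129*(-47) = (-4 + 12*(-8)) + 129*(-47) = (-4 - 96) - 6063 = -100 - 6063 = -6163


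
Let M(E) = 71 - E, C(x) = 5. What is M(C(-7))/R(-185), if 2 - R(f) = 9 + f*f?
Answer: -3/1556 ≈ -0.0019280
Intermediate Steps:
R(f) = -7 - f² (R(f) = 2 - (9 + f*f) = 2 - (9 + f²) = 2 + (-9 - f²) = -7 - f²)
M(C(-7))/R(-185) = (71 - 1*5)/(-7 - 1*(-185)²) = (71 - 5)/(-7 - 1*34225) = 66/(-7 - 34225) = 66/(-34232) = 66*(-1/34232) = -3/1556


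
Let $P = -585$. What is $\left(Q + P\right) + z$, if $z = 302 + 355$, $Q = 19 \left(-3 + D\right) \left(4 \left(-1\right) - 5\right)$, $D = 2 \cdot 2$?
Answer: $-99$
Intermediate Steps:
$D = 4$
$Q = -171$ ($Q = 19 \left(-3 + 4\right) \left(4 \left(-1\right) - 5\right) = 19 \cdot 1 \left(-4 - 5\right) = 19 \cdot 1 \left(-9\right) = 19 \left(-9\right) = -171$)
$z = 657$
$\left(Q + P\right) + z = \left(-171 - 585\right) + 657 = -756 + 657 = -99$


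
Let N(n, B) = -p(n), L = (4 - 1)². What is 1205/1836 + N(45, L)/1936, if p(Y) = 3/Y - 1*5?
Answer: 1463711/2221560 ≈ 0.65887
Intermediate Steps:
L = 9 (L = 3² = 9)
p(Y) = -5 + 3/Y (p(Y) = 3/Y - 5 = -5 + 3/Y)
N(n, B) = 5 - 3/n (N(n, B) = -(-5 + 3/n) = 5 - 3/n)
1205/1836 + N(45, L)/1936 = 1205/1836 + (5 - 3/45)/1936 = 1205*(1/1836) + (5 - 3*1/45)*(1/1936) = 1205/1836 + (5 - 1/15)*(1/1936) = 1205/1836 + (74/15)*(1/1936) = 1205/1836 + 37/14520 = 1463711/2221560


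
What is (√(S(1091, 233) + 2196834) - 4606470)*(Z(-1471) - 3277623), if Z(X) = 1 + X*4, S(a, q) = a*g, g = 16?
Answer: 15125371883820 - 3283506*√2214290 ≈ 1.5120e+13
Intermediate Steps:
S(a, q) = 16*a (S(a, q) = a*16 = 16*a)
Z(X) = 1 + 4*X
(√(S(1091, 233) + 2196834) - 4606470)*(Z(-1471) - 3277623) = (√(16*1091 + 2196834) - 4606470)*((1 + 4*(-1471)) - 3277623) = (√(17456 + 2196834) - 4606470)*((1 - 5884) - 3277623) = (√2214290 - 4606470)*(-5883 - 3277623) = (-4606470 + √2214290)*(-3283506) = 15125371883820 - 3283506*√2214290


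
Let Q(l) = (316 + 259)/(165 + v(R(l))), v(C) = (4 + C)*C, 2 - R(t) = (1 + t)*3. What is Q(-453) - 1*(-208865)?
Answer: 386350331840/1849761 ≈ 2.0887e+5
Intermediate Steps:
R(t) = -1 - 3*t (R(t) = 2 - (1 + t)*3 = 2 - (3 + 3*t) = 2 + (-3 - 3*t) = -1 - 3*t)
v(C) = C*(4 + C)
Q(l) = 575/(165 + (-1 - 3*l)*(3 - 3*l)) (Q(l) = (316 + 259)/(165 + (-1 - 3*l)*(4 + (-1 - 3*l))) = 575/(165 + (-1 - 3*l)*(3 - 3*l)))
Q(-453) - 1*(-208865) = 575/(3*(54 - 2*(-453) + 3*(-453)**2)) - 1*(-208865) = 575/(3*(54 + 906 + 3*205209)) + 208865 = 575/(3*(54 + 906 + 615627)) + 208865 = (575/3)/616587 + 208865 = (575/3)*(1/616587) + 208865 = 575/1849761 + 208865 = 386350331840/1849761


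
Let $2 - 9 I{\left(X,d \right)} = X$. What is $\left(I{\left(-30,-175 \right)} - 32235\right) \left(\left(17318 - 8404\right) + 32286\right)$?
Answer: $- \frac{11951419600}{9} \approx -1.3279 \cdot 10^{9}$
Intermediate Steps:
$I{\left(X,d \right)} = \frac{2}{9} - \frac{X}{9}$
$\left(I{\left(-30,-175 \right)} - 32235\right) \left(\left(17318 - 8404\right) + 32286\right) = \left(\left(\frac{2}{9} - - \frac{10}{3}\right) - 32235\right) \left(\left(17318 - 8404\right) + 32286\right) = \left(\left(\frac{2}{9} + \frac{10}{3}\right) - 32235\right) \left(\left(17318 - 8404\right) + 32286\right) = \left(\frac{32}{9} - 32235\right) \left(8914 + 32286\right) = \left(- \frac{290083}{9}\right) 41200 = - \frac{11951419600}{9}$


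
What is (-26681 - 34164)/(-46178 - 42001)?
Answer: 60845/88179 ≈ 0.69002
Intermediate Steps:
(-26681 - 34164)/(-46178 - 42001) = -60845/(-88179) = -60845*(-1/88179) = 60845/88179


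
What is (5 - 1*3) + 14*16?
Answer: 226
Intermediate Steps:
(5 - 1*3) + 14*16 = (5 - 3) + 224 = 2 + 224 = 226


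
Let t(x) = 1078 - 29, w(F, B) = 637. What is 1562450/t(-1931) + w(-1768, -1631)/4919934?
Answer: 7687151546513/5161010766 ≈ 1489.5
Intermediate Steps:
t(x) = 1049
1562450/t(-1931) + w(-1768, -1631)/4919934 = 1562450/1049 + 637/4919934 = 7687151546513/5161010766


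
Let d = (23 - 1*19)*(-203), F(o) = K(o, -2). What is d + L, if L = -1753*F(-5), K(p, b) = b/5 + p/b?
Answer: -44933/10 ≈ -4493.3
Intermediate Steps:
K(p, b) = b/5 + p/b (K(p, b) = b*(⅕) + p/b = b/5 + p/b)
F(o) = -⅖ - o/2 (F(o) = (⅕)*(-2) + o/(-2) = -⅖ + o*(-½) = -⅖ - o/2)
L = -36813/10 (L = -1753*(-⅖ - ½*(-5)) = -1753*(-⅖ + 5/2) = -1753*21/10 = -36813/10 ≈ -3681.3)
d = -812 (d = (23 - 19)*(-203) = 4*(-203) = -812)
d + L = -812 - 36813/10 = -44933/10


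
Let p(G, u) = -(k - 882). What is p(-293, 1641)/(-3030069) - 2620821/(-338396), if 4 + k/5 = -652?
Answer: 7939860062497/1025363229324 ≈ 7.7435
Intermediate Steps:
k = -3280 (k = -20 + 5*(-652) = -20 - 3260 = -3280)
p(G, u) = 4162 (p(G, u) = -(-3280 - 882) = -1*(-4162) = 4162)
p(-293, 1641)/(-3030069) - 2620821/(-338396) = 4162/(-3030069) - 2620821/(-338396) = 4162*(-1/3030069) - 2620821*(-1/338396) = -4162/3030069 + 2620821/338396 = 7939860062497/1025363229324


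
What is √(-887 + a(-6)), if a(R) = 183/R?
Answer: I*√3670/2 ≈ 30.29*I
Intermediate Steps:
√(-887 + a(-6)) = √(-887 + 183/(-6)) = √(-887 + 183*(-⅙)) = √(-887 - 61/2) = √(-1835/2) = I*√3670/2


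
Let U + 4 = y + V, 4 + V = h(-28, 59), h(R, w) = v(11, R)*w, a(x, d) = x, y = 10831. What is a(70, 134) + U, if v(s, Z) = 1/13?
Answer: 141668/13 ≈ 10898.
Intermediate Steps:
v(s, Z) = 1/13
h(R, w) = w/13
V = 7/13 (V = -4 + (1/13)*59 = -4 + 59/13 = 7/13 ≈ 0.53846)
U = 140758/13 (U = -4 + (10831 + 7/13) = -4 + 140810/13 = 140758/13 ≈ 10828.)
a(70, 134) + U = 70 + 140758/13 = 141668/13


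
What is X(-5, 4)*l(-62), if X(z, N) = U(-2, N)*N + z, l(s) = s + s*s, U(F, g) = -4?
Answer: -79422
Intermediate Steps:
l(s) = s + s²
X(z, N) = z - 4*N (X(z, N) = -4*N + z = z - 4*N)
X(-5, 4)*l(-62) = (-5 - 4*4)*(-62*(1 - 62)) = (-5 - 16)*(-62*(-61)) = -21*3782 = -79422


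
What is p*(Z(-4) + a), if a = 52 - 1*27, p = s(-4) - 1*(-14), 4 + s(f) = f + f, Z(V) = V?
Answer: 42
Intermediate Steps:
s(f) = -4 + 2*f (s(f) = -4 + (f + f) = -4 + 2*f)
p = 2 (p = (-4 + 2*(-4)) - 1*(-14) = (-4 - 8) + 14 = -12 + 14 = 2)
a = 25 (a = 52 - 27 = 25)
p*(Z(-4) + a) = 2*(-4 + 25) = 2*21 = 42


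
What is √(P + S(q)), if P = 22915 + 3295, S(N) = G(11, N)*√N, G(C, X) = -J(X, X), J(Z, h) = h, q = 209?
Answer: √(26210 - 209*√209) ≈ 152.28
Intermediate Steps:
G(C, X) = -X
S(N) = -N^(3/2) (S(N) = (-N)*√N = -N^(3/2))
P = 26210
√(P + S(q)) = √(26210 - 209^(3/2)) = √(26210 - 209*√209)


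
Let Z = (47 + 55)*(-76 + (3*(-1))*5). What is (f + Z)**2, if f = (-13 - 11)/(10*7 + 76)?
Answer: 459139049604/5329 ≈ 8.6159e+7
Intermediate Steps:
f = -12/73 (f = -24/(70 + 76) = -24/146 = -24*1/146 = -12/73 ≈ -0.16438)
Z = -9282 (Z = 102*(-76 - 3*5) = 102*(-76 - 15) = 102*(-91) = -9282)
(f + Z)**2 = (-12/73 - 9282)**2 = (-677598/73)**2 = 459139049604/5329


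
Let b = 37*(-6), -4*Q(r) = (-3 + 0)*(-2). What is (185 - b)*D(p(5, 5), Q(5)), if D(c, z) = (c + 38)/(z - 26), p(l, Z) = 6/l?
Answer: -14504/25 ≈ -580.16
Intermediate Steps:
Q(r) = -3/2 (Q(r) = -(-3 + 0)*(-2)/4 = -(-3)*(-2)/4 = -¼*6 = -3/2)
b = -222
D(c, z) = (38 + c)/(-26 + z)
(185 - b)*D(p(5, 5), Q(5)) = (185 - 1*(-222))*((38 + 6/5)/(-26 - 3/2)) = (185 + 222)*((38 + 6*(⅕))/(-55/2)) = 407*(-2*(38 + 6/5)/55) = 407*(-2/55*196/5) = 407*(-392/275) = -14504/25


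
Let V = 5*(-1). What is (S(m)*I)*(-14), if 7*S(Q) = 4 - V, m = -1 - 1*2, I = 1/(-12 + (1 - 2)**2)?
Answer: 18/11 ≈ 1.6364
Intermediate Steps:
I = -1/11 (I = 1/(-12 + (-1)**2) = 1/(-12 + 1) = 1/(-11) = -1/11 ≈ -0.090909)
V = -5
m = -3 (m = -1 - 2 = -3)
S(Q) = 9/7 (S(Q) = (4 - 1*(-5))/7 = (4 + 5)/7 = (1/7)*9 = 9/7)
(S(m)*I)*(-14) = ((9/7)*(-1/11))*(-14) = -9/77*(-14) = 18/11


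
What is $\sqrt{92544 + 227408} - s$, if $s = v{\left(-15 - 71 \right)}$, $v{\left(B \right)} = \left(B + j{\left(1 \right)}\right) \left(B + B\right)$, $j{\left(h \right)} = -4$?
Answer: $-15480 + 4 \sqrt{19997} \approx -14914.0$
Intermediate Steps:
$v{\left(B \right)} = 2 B \left(-4 + B\right)$ ($v{\left(B \right)} = \left(B - 4\right) \left(B + B\right) = \left(-4 + B\right) 2 B = 2 B \left(-4 + B\right)$)
$s = 15480$ ($s = 2 \left(-15 - 71\right) \left(-4 - 86\right) = 2 \left(-86\right) \left(-4 - 86\right) = 2 \left(-86\right) \left(-90\right) = 15480$)
$\sqrt{92544 + 227408} - s = \sqrt{92544 + 227408} - 15480 = \sqrt{319952} - 15480 = 4 \sqrt{19997} - 15480 = -15480 + 4 \sqrt{19997}$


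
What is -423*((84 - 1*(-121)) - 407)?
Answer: 85446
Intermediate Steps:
-423*((84 - 1*(-121)) - 407) = -423*((84 + 121) - 407) = -423*(205 - 407) = -423*(-202) = 85446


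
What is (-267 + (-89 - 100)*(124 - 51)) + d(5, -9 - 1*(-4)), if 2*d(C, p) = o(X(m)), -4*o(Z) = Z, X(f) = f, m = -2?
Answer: -56255/4 ≈ -14064.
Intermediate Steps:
o(Z) = -Z/4
d(C, p) = ¼ (d(C, p) = (-¼*(-2))/2 = (½)*(½) = ¼)
(-267 + (-89 - 100)*(124 - 51)) + d(5, -9 - 1*(-4)) = (-267 + (-89 - 100)*(124 - 51)) + ¼ = (-267 - 189*73) + ¼ = (-267 - 13797) + ¼ = -14064 + ¼ = -56255/4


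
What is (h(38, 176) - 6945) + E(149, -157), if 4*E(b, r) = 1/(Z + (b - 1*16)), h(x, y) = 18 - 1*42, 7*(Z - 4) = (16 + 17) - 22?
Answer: -27039713/3880 ≈ -6969.0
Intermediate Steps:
Z = 39/7 (Z = 4 + ((16 + 17) - 22)/7 = 4 + (33 - 22)/7 = 4 + (⅐)*11 = 4 + 11/7 = 39/7 ≈ 5.5714)
h(x, y) = -24 (h(x, y) = 18 - 42 = -24)
E(b, r) = 1/(4*(-73/7 + b)) (E(b, r) = 1/(4*(39/7 + (b - 1*16))) = 1/(4*(39/7 + (b - 16))) = 1/(4*(39/7 + (-16 + b))) = 1/(4*(-73/7 + b)))
(h(38, 176) - 6945) + E(149, -157) = (-24 - 6945) + 7/(4*(-73 + 7*149)) = -6969 + 7/(4*(-73 + 1043)) = -6969 + (7/4)/970 = -6969 + (7/4)*(1/970) = -6969 + 7/3880 = -27039713/3880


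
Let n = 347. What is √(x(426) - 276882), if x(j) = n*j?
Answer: 6*I*√3585 ≈ 359.25*I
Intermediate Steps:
x(j) = 347*j
√(x(426) - 276882) = √(347*426 - 276882) = √(147822 - 276882) = √(-129060) = 6*I*√3585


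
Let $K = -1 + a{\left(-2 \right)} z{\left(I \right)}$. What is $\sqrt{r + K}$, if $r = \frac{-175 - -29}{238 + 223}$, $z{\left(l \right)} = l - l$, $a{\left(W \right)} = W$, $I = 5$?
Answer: $\frac{i \sqrt{279827}}{461} \approx 1.1475 i$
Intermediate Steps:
$z{\left(l \right)} = 0$
$K = -1$ ($K = -1 - 0 = -1 + 0 = -1$)
$r = - \frac{146}{461}$ ($r = \frac{-175 + 29}{461} = \left(-146\right) \frac{1}{461} = - \frac{146}{461} \approx -0.3167$)
$\sqrt{r + K} = \sqrt{- \frac{146}{461} - 1} = \sqrt{- \frac{607}{461}} = \frac{i \sqrt{279827}}{461}$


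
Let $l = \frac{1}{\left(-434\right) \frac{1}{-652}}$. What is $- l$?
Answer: $- \frac{326}{217} \approx -1.5023$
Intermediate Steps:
$l = \frac{326}{217}$ ($l = \frac{1}{\left(-434\right) \left(- \frac{1}{652}\right)} = \frac{1}{\frac{217}{326}} = \frac{326}{217} \approx 1.5023$)
$- l = \left(-1\right) \frac{326}{217} = - \frac{326}{217}$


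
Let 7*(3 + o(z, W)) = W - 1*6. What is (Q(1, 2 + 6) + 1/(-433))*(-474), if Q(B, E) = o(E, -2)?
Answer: 5955336/3031 ≈ 1964.8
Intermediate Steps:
o(z, W) = -27/7 + W/7 (o(z, W) = -3 + (W - 1*6)/7 = -3 + (W - 6)/7 = -3 + (-6 + W)/7 = -3 + (-6/7 + W/7) = -27/7 + W/7)
Q(B, E) = -29/7 (Q(B, E) = -27/7 + (⅐)*(-2) = -27/7 - 2/7 = -29/7)
(Q(1, 2 + 6) + 1/(-433))*(-474) = (-29/7 + 1/(-433))*(-474) = (-29/7 - 1/433)*(-474) = -12564/3031*(-474) = 5955336/3031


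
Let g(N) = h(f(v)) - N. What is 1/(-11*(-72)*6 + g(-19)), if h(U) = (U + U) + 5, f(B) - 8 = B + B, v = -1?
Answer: 1/4788 ≈ 0.00020886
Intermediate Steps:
f(B) = 8 + 2*B (f(B) = 8 + (B + B) = 8 + 2*B)
h(U) = 5 + 2*U (h(U) = 2*U + 5 = 5 + 2*U)
g(N) = 17 - N (g(N) = (5 + 2*(8 + 2*(-1))) - N = (5 + 2*(8 - 2)) - N = (5 + 2*6) - N = (5 + 12) - N = 17 - N)
1/(-11*(-72)*6 + g(-19)) = 1/(-11*(-72)*6 + (17 - 1*(-19))) = 1/(792*6 + (17 + 19)) = 1/(4752 + 36) = 1/4788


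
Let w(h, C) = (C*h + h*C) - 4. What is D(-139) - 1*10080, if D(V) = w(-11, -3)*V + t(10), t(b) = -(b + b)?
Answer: -18718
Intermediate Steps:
w(h, C) = -4 + 2*C*h (w(h, C) = (C*h + C*h) - 4 = 2*C*h - 4 = -4 + 2*C*h)
t(b) = -2*b
D(V) = -20 + 62*V (D(V) = (-4 + 2*(-3)*(-11))*V - 2*10 = (-4 + 66)*V - 20 = 62*V - 20 = -20 + 62*V)
D(-139) - 1*10080 = (-20 + 62*(-139)) - 1*10080 = (-20 - 8618) - 10080 = -8638 - 10080 = -18718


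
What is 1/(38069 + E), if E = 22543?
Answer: 1/60612 ≈ 1.6498e-5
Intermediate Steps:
1/(38069 + E) = 1/(38069 + 22543) = 1/60612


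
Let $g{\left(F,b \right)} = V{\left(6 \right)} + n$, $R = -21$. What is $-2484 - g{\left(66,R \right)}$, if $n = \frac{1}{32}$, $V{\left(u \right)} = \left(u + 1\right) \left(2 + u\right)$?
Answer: $- \frac{81281}{32} \approx -2540.0$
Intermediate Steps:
$V{\left(u \right)} = \left(1 + u\right) \left(2 + u\right)$
$n = \frac{1}{32} \approx 0.03125$
$g{\left(F,b \right)} = \frac{1793}{32}$ ($g{\left(F,b \right)} = \left(2 + 6^{2} + 3 \cdot 6\right) + \frac{1}{32} = \left(2 + 36 + 18\right) + \frac{1}{32} = 56 + \frac{1}{32} = \frac{1793}{32}$)
$-2484 - g{\left(66,R \right)} = -2484 - \frac{1793}{32} = - \frac{81281}{32}$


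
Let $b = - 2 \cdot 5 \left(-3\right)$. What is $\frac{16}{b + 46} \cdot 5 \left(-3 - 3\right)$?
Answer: $- \frac{120}{19} \approx -6.3158$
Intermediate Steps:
$b = 30$ ($b = \left(-2\right) \left(-15\right) = 30$)
$\frac{16}{b + 46} \cdot 5 \left(-3 - 3\right) = \frac{16}{30 + 46} \cdot 5 \left(-3 - 3\right) = \frac{16}{76} \cdot 5 \left(-6\right) = 16 \cdot \frac{1}{76} \left(-30\right) = \frac{4}{19} \left(-30\right) = - \frac{120}{19}$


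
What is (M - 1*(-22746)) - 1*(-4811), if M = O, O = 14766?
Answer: 42323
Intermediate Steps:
M = 14766
(M - 1*(-22746)) - 1*(-4811) = (14766 - 1*(-22746)) - 1*(-4811) = (14766 + 22746) + 4811 = 37512 + 4811 = 42323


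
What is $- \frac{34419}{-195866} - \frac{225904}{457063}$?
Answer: $- \frac{2592296497}{8138463778} \approx -0.31852$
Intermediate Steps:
$- \frac{34419}{-195866} - \frac{225904}{457063} = \left(-34419\right) \left(- \frac{1}{195866}\right) - \frac{225904}{457063} = \frac{3129}{17806} - \frac{225904}{457063} = - \frac{2592296497}{8138463778}$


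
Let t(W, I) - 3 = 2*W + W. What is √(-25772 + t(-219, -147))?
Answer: I*√26426 ≈ 162.56*I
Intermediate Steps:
t(W, I) = 3 + 3*W (t(W, I) = 3 + (2*W + W) = 3 + 3*W)
√(-25772 + t(-219, -147)) = √(-25772 + (3 + 3*(-219))) = √(-25772 + (3 - 657)) = √(-25772 - 654) = √(-26426) = I*√26426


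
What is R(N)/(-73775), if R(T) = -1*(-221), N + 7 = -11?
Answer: -17/5675 ≈ -0.0029956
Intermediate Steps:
N = -18 (N = -7 - 11 = -18)
R(T) = 221
R(N)/(-73775) = 221/(-73775) = 221*(-1/73775) = -17/5675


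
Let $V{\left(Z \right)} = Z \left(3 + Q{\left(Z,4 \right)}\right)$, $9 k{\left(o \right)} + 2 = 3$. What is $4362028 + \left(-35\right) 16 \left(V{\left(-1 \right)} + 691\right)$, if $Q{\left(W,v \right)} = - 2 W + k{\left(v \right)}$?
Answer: $\frac{35801372}{9} \approx 3.9779 \cdot 10^{6}$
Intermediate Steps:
$k{\left(o \right)} = \frac{1}{9}$ ($k{\left(o \right)} = - \frac{2}{9} + \frac{1}{9} \cdot 3 = - \frac{2}{9} + \frac{1}{3} = \frac{1}{9}$)
$Q{\left(W,v \right)} = \frac{1}{9} - 2 W$ ($Q{\left(W,v \right)} = - 2 W + \frac{1}{9} = \frac{1}{9} - 2 W$)
$V{\left(Z \right)} = Z \left(\frac{28}{9} - 2 Z\right)$ ($V{\left(Z \right)} = Z \left(3 - \left(- \frac{1}{9} + 2 Z\right)\right) = Z \left(\frac{28}{9} - 2 Z\right)$)
$4362028 + \left(-35\right) 16 \left(V{\left(-1 \right)} + 691\right) = 4362028 + \left(-35\right) 16 \left(\frac{2}{9} \left(-1\right) \left(14 - -9\right) + 691\right) = 4362028 - 560 \left(\frac{2}{9} \left(-1\right) \left(14 + 9\right) + 691\right) = 4362028 - 560 \left(\frac{2}{9} \left(-1\right) 23 + 691\right) = 4362028 - 560 \left(- \frac{46}{9} + 691\right) = 4362028 - \frac{3456880}{9} = \frac{35801372}{9}$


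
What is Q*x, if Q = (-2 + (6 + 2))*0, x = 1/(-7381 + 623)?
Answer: 0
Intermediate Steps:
x = -1/6758 (x = 1/(-6758) = -1/6758 ≈ -0.00014797)
Q = 0 (Q = (-2 + 8)*0 = 6*0 = 0)
Q*x = 0*(-1/6758) = 0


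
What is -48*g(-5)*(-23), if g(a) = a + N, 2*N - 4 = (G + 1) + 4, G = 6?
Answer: 2760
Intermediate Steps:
N = 15/2 (N = 2 + ((6 + 1) + 4)/2 = 2 + (7 + 4)/2 = 2 + (½)*11 = 2 + 11/2 = 15/2 ≈ 7.5000)
g(a) = 15/2 + a (g(a) = a + 15/2 = 15/2 + a)
-48*g(-5)*(-23) = -48*(15/2 - 5)*(-23) = -48*5/2*(-23) = -120*(-23) = 2760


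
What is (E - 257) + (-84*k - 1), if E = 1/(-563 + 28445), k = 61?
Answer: -150060923/27882 ≈ -5382.0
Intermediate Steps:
E = 1/27882 ≈ 3.5865e-5
(E - 257) + (-84*k - 1) = (1/27882 - 257) + (-84*61 - 1) = -7165673/27882 + (-5124 - 1) = -7165673/27882 - 5125 = -150060923/27882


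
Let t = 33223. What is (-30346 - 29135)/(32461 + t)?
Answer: -59481/65684 ≈ -0.90556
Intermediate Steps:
(-30346 - 29135)/(32461 + t) = (-30346 - 29135)/(32461 + 33223) = -59481/65684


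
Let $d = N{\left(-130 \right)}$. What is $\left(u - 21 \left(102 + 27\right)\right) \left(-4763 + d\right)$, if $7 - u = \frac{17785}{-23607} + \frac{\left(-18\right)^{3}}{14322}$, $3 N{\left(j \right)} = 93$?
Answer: $\frac{102881829395644}{8049987} \approx 1.278 \cdot 10^{7}$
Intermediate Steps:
$N{\left(j \right)} = 31$ ($N{\left(j \right)} = \frac{1}{3} \cdot 93 = 31$)
$d = 31$
$u = \frac{459848162}{56349909}$ ($u = 7 - \left(\frac{17785}{-23607} + \frac{\left(-18\right)^{3}}{14322}\right) = 7 - \left(17785 \left(- \frac{1}{23607}\right) - \frac{972}{2387}\right) = 7 - \left(- \frac{17785}{23607} - \frac{972}{2387}\right) = 7 - - \frac{65398799}{56349909} = 7 + \frac{65398799}{56349909} = \frac{459848162}{56349909} \approx 8.1606$)
$\left(u - 21 \left(102 + 27\right)\right) \left(-4763 + d\right) = \left(\frac{459848162}{56349909} - 21 \left(102 + 27\right)\right) \left(-4763 + 31\right) = \left(\frac{459848162}{56349909} - 2709\right) \left(-4732\right) = \left(- \frac{152192055319}{56349909}\right) \left(-4732\right) = \frac{102881829395644}{8049987}$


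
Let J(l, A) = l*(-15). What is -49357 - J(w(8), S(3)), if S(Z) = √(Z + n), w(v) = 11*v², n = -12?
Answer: -38797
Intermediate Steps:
S(Z) = √(-12 + Z) (S(Z) = √(Z - 12) = √(-12 + Z))
J(l, A) = -15*l
-49357 - J(w(8), S(3)) = -49357 - (-15)*11*8² = -49357 - (-15)*11*64 = -49357 - (-15)*704 = -49357 - 1*(-10560) = -49357 + 10560 = -38797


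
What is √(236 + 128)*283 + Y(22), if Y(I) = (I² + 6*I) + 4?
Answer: 620 + 566*√91 ≈ 6019.3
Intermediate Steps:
Y(I) = 4 + I² + 6*I
√(236 + 128)*283 + Y(22) = √(236 + 128)*283 + (4 + 22² + 6*22) = √364*283 + (4 + 484 + 132) = (2*√91)*283 + 620 = 566*√91 + 620 = 620 + 566*√91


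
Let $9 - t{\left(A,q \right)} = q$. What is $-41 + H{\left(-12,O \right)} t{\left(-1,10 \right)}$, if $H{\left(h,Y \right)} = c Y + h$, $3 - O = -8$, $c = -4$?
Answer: $15$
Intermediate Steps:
$O = 11$ ($O = 3 - -8 = 3 + 8 = 11$)
$t{\left(A,q \right)} = 9 - q$
$H{\left(h,Y \right)} = h - 4 Y$ ($H{\left(h,Y \right)} = - 4 Y + h = h - 4 Y$)
$-41 + H{\left(-12,O \right)} t{\left(-1,10 \right)} = -41 + \left(-12 - 44\right) \left(9 - 10\right) = -41 - -56 = -41 + 56 = 15$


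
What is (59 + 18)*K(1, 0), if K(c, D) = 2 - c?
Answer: 77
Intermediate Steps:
(59 + 18)*K(1, 0) = (59 + 18)*(2 - 1*1) = 77*(2 - 1) = 77*1 = 77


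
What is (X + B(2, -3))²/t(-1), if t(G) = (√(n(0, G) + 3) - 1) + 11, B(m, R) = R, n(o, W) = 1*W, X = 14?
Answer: 605/49 - 121*√2/98 ≈ 10.601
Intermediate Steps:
n(o, W) = W
t(G) = 10 + √(3 + G) (t(G) = (√(G + 3) - 1) + 11 = (√(3 + G) - 1) + 11 = (-1 + √(3 + G)) + 11 = 10 + √(3 + G))
(X + B(2, -3))²/t(-1) = (14 - 3)²/(10 + √(3 - 1)) = 11²/(10 + √2) = 121/(10 + √2)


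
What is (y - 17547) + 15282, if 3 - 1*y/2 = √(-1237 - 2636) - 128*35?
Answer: 6701 - 2*I*√3873 ≈ 6701.0 - 124.47*I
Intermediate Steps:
y = 8966 - 2*I*√3873 (y = 6 - 2*(√(-1237 - 2636) - 128*35) = 6 - 2*(√(-3873) - 4480) = 6 - 2*(I*√3873 - 4480) = 6 - 2*(-4480 + I*√3873) = 6 + (8960 - 2*I*√3873) = 8966 - 2*I*√3873 ≈ 8966.0 - 124.47*I)
(y - 17547) + 15282 = ((8966 - 2*I*√3873) - 17547) + 15282 = (-8581 - 2*I*√3873) + 15282 = 6701 - 2*I*√3873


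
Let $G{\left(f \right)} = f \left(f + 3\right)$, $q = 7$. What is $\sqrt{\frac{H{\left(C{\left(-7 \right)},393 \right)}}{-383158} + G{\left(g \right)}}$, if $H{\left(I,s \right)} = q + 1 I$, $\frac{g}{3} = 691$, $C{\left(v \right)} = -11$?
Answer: $\frac{\sqrt{157951027453662226}}{191579} \approx 2074.5$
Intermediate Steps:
$g = 2073$ ($g = 3 \cdot 691 = 2073$)
$H{\left(I,s \right)} = 7 + I$ ($H{\left(I,s \right)} = 7 + 1 I = 7 + I$)
$G{\left(f \right)} = f \left(3 + f\right)$
$\sqrt{\frac{H{\left(C{\left(-7 \right)},393 \right)}}{-383158} + G{\left(g \right)}} = \sqrt{\frac{7 - 11}{-383158} + 2073 \left(3 + 2073\right)} = \sqrt{\left(-4\right) \left(- \frac{1}{383158}\right) + 2073 \cdot 2076} = \sqrt{\frac{2}{191579} + 4303548} = \sqrt{\frac{824469422294}{191579}} = \frac{\sqrt{157951027453662226}}{191579}$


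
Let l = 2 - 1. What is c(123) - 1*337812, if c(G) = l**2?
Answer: -337811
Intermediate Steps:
l = 1
c(G) = 1 (c(G) = 1**2 = 1)
c(123) - 1*337812 = 1 - 1*337812 = 1 - 337812 = -337811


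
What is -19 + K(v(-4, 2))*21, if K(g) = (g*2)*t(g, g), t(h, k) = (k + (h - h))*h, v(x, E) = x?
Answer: -2707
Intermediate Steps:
t(h, k) = h*k (t(h, k) = (k + 0)*h = k*h = h*k)
K(g) = 2*g³ (K(g) = (g*2)*(g*g) = (2*g)*g² = 2*g³)
-19 + K(v(-4, 2))*21 = -19 + (2*(-4)³)*21 = -19 + (2*(-64))*21 = -19 - 128*21 = -19 - 2688 = -2707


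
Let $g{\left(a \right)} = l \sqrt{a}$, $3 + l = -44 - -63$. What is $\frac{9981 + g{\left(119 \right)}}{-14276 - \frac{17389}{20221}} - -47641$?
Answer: $\frac{4584464029328}{96230795} - \frac{323536 \sqrt{119}}{288692385} \approx 47640.0$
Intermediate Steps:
$l = 16$ ($l = -3 - -19 = -3 + \left(-44 + 63\right) = -3 + 19 = 16$)
$g{\left(a \right)} = 16 \sqrt{a}$
$\frac{9981 + g{\left(119 \right)}}{-14276 - \frac{17389}{20221}} - -47641 = \frac{9981 + 16 \sqrt{119}}{-14276 - \frac{17389}{20221}} - -47641 = \frac{9981 + 16 \sqrt{119}}{-14276 - \frac{17389}{20221}} + 47641 = \frac{9981 + 16 \sqrt{119}}{- \frac{288692385}{20221}} + 47641 = \left(9981 + 16 \sqrt{119}\right) \left(- \frac{20221}{288692385}\right) + 47641 = \left(- \frac{67275267}{96230795} - \frac{323536 \sqrt{119}}{288692385}\right) + 47641 = \frac{4584464029328}{96230795} - \frac{323536 \sqrt{119}}{288692385}$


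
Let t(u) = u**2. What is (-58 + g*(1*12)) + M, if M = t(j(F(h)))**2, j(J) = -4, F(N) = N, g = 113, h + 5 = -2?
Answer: 1554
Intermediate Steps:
h = -7 (h = -5 - 2 = -7)
M = 256 (M = ((-4)**2)**2 = 16**2 = 256)
(-58 + g*(1*12)) + M = (-58 + 113*(1*12)) + 256 = (-58 + 113*12) + 256 = (-58 + 1356) + 256 = 1298 + 256 = 1554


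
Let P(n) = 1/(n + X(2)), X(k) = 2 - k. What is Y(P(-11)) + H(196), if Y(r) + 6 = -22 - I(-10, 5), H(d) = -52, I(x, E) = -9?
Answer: -71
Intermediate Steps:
P(n) = 1/n (P(n) = 1/(n + (2 - 1*2)) = 1/(n + (2 - 2)) = 1/(n + 0) = 1/n)
Y(r) = -19 (Y(r) = -6 + (-22 - 1*(-9)) = -6 + (-22 + 9) = -6 - 13 = -19)
Y(P(-11)) + H(196) = -19 - 52 = -71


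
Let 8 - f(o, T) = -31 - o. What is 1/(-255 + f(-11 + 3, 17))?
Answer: -1/224 ≈ -0.0044643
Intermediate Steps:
f(o, T) = 39 + o (f(o, T) = 8 - (-31 - o) = 8 + (31 + o) = 39 + o)
1/(-255 + f(-11 + 3, 17)) = 1/(-255 + (39 + (-11 + 3))) = 1/(-255 + (39 - 8)) = 1/(-255 + 31) = 1/(-224) = -1/224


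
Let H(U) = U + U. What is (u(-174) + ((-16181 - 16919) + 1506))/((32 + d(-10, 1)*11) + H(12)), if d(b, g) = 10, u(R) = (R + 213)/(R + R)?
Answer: -3664917/19256 ≈ -190.33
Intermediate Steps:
u(R) = (213 + R)/(2*R) (u(R) = (213 + R)/((2*R)) = (213 + R)*(1/(2*R)) = (213 + R)/(2*R))
H(U) = 2*U
(u(-174) + ((-16181 - 16919) + 1506))/((32 + d(-10, 1)*11) + H(12)) = ((½)*(213 - 174)/(-174) + ((-16181 - 16919) + 1506))/((32 + 10*11) + 2*12) = ((½)*(-1/174)*39 + (-33100 + 1506))/((32 + 110) + 24) = (-13/116 - 31594)/(142 + 24) = -3664917/116/166 = -3664917/116*1/166 = -3664917/19256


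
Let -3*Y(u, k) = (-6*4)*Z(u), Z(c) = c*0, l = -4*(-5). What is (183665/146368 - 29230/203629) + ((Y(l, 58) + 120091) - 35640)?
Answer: 2517075707863517/29804769472 ≈ 84452.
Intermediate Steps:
l = 20
Z(c) = 0
Y(u, k) = 0 (Y(u, k) = -(-6*4)*0/3 = -(-8)*0 = -⅓*0 = 0)
(183665/146368 - 29230/203629) + ((Y(l, 58) + 120091) - 35640) = (183665/146368 - 29230/203629) + ((0 + 120091) - 35640) = (183665*(1/146368) - 29230*1/203629) + (120091 - 35640) = (183665/146368 - 29230/203629) + 84451 = 33121183645/29804769472 + 84451 = 2517075707863517/29804769472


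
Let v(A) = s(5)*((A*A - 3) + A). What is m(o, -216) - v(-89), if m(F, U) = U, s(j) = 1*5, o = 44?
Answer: -39361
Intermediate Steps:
s(j) = 5
v(A) = -15 + 5*A + 5*A² (v(A) = 5*((A*A - 3) + A) = 5*((A² - 3) + A) = 5*((-3 + A²) + A) = 5*(-3 + A + A²) = -15 + 5*A + 5*A²)
m(o, -216) - v(-89) = -216 - (-15 + 5*(-89) + 5*(-89)²) = -216 - (-15 - 445 + 5*7921) = -216 - (-15 - 445 + 39605) = -216 - 1*39145 = -216 - 39145 = -39361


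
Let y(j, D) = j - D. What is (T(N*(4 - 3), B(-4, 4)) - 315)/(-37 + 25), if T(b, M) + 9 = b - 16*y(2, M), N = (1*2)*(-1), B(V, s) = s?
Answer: 49/2 ≈ 24.500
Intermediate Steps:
N = -2 (N = 2*(-1) = -2)
T(b, M) = -41 + b + 16*M (T(b, M) = -9 + (b - 16*(2 - M)) = -9 + (b + (-32 + 16*M)) = -9 + (-32 + b + 16*M) = -41 + b + 16*M)
(T(N*(4 - 3), B(-4, 4)) - 315)/(-37 + 25) = ((-41 - 2*(4 - 3) + 16*4) - 315)/(-37 + 25) = ((-41 - 2*1 + 64) - 315)/(-12) = ((-41 - 2 + 64) - 315)*(-1/12) = (21 - 315)*(-1/12) = -294*(-1/12) = 49/2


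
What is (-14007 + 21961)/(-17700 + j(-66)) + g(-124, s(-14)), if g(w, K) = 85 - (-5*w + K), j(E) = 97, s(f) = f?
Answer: -9179117/17603 ≈ -521.45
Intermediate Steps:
g(w, K) = 85 - K + 5*w (g(w, K) = 85 - (K - 5*w) = 85 + (-K + 5*w) = 85 - K + 5*w)
(-14007 + 21961)/(-17700 + j(-66)) + g(-124, s(-14)) = (-14007 + 21961)/(-17700 + 97) + (85 - 1*(-14) + 5*(-124)) = 7954/(-17603) + (85 + 14 - 620) = 7954*(-1/17603) - 521 = -7954/17603 - 521 = -9179117/17603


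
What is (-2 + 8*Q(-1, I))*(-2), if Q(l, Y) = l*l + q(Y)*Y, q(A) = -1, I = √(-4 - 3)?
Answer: -12 + 16*I*√7 ≈ -12.0 + 42.332*I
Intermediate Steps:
I = I*√7 (I = √(-7) = I*√7 ≈ 2.6458*I)
Q(l, Y) = l² - Y (Q(l, Y) = l*l - Y = l² - Y)
(-2 + 8*Q(-1, I))*(-2) = (-2 + 8*((-1)² - I*√7))*(-2) = (-2 + 8*(1 - I*√7))*(-2) = (-2 + (8 - 8*I*√7))*(-2) = (6 - 8*I*√7)*(-2) = -12 + 16*I*√7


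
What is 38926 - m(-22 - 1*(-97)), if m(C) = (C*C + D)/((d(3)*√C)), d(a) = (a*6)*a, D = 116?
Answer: 38926 - 5741*√3/810 ≈ 38914.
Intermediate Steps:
d(a) = 6*a² (d(a) = (6*a)*a = 6*a²)
m(C) = (116 + C²)/(54*√C) (m(C) = (C*C + 116)/(((6*3²)*√C)) = (C² + 116)/(((6*9)*√C)) = (116 + C²)/((54*√C)) = (116 + C²)*(1/(54*√C)) = (116 + C²)/(54*√C))
38926 - m(-22 - 1*(-97)) = 38926 - (116 + (-22 - 1*(-97))²)/(54*√(-22 - 1*(-97))) = 38926 - (116 + (-22 + 97)²)/(54*√(-22 + 97)) = 38926 - (116 + 75²)/(54*√75) = 38926 - √3/15*(116 + 5625)/54 = 38926 - √3/15*5741/54 = 38926 - 5741*√3/810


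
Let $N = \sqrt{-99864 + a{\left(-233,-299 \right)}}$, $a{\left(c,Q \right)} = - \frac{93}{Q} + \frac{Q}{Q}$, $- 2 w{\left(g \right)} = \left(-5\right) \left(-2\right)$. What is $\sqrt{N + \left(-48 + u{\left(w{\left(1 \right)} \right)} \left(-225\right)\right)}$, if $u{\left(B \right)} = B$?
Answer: $\frac{\sqrt{96284877 + 2392 i \sqrt{139497254}}}{299} \approx 33.162 + 4.7647 i$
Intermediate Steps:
$w{\left(g \right)} = -5$ ($w{\left(g \right)} = - \frac{\left(-5\right) \left(-2\right)}{2} = \left(- \frac{1}{2}\right) 10 = -5$)
$a{\left(c,Q \right)} = 1 - \frac{93}{Q}$ ($a{\left(c,Q \right)} = - \frac{93}{Q} + 1 = 1 - \frac{93}{Q}$)
$N = \frac{8 i \sqrt{139497254}}{299}$ ($N = \sqrt{-99864 + \frac{-93 - 299}{-299}} = \sqrt{-99864 - - \frac{392}{299}} = \sqrt{-99864 + \frac{392}{299}} = \sqrt{- \frac{29858944}{299}} = \frac{8 i \sqrt{139497254}}{299} \approx 316.01 i$)
$\sqrt{N + \left(-48 + u{\left(w{\left(1 \right)} \right)} \left(-225\right)\right)} = \sqrt{\frac{8 i \sqrt{139497254}}{299} - -1077} = \sqrt{\frac{8 i \sqrt{139497254}}{299} + \left(-48 + 1125\right)} = \sqrt{\frac{8 i \sqrt{139497254}}{299} + 1077} = \sqrt{1077 + \frac{8 i \sqrt{139497254}}{299}}$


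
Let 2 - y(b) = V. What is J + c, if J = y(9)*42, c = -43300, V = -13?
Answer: -42670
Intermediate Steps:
y(b) = 15 (y(b) = 2 - 1*(-13) = 2 + 13 = 15)
J = 630 (J = 15*42 = 630)
J + c = 630 - 43300 = -42670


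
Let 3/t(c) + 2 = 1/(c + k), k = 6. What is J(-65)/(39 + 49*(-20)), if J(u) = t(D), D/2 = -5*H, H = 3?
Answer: 72/46109 ≈ 0.0015615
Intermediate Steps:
D = -30 (D = 2*(-5*3) = 2*(-15) = -30)
t(c) = 3/(-2 + 1/(6 + c)) (t(c) = 3/(-2 + 1/(c + 6)) = 3/(-2 + 1/(6 + c)))
J(u) = -72/49 (J(u) = 3*(-6 - 1*(-30))/(11 + 2*(-30)) = 3*(-6 + 30)/(11 - 60) = 3*24/(-49) = 3*(-1/49)*24 = -72/49)
J(-65)/(39 + 49*(-20)) = -72/(49*(39 + 49*(-20))) = -72/(49*(39 - 980)) = -72/49/(-941) = -72/49*(-1/941) = 72/46109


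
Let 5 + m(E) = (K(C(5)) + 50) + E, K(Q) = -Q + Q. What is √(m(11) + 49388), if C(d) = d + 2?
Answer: 2*√12361 ≈ 222.36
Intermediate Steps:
C(d) = 2 + d
K(Q) = 0
m(E) = 45 + E (m(E) = -5 + ((0 + 50) + E) = -5 + (50 + E) = 45 + E)
√(m(11) + 49388) = √((45 + 11) + 49388) = √(56 + 49388) = √49444 = 2*√12361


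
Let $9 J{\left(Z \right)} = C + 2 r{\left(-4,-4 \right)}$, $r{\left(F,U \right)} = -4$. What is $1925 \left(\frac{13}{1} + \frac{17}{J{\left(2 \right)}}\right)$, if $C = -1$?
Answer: $-7700$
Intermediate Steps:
$J{\left(Z \right)} = -1$ ($J{\left(Z \right)} = \frac{-1 + 2 \left(-4\right)}{9} = \frac{-1 - 8}{9} = \frac{1}{9} \left(-9\right) = -1$)
$1925 \left(\frac{13}{1} + \frac{17}{J{\left(2 \right)}}\right) = 1925 \left(\frac{13}{1} + \frac{17}{-1}\right) = 1925 \left(13 \cdot 1 + 17 \left(-1\right)\right) = 1925 \left(13 - 17\right) = 1925 \left(-4\right) = -7700$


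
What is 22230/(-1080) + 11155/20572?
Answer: -309214/15429 ≈ -20.041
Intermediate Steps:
22230/(-1080) + 11155/20572 = 22230*(-1/1080) + 11155*(1/20572) = -247/12 + 11155/20572 = -309214/15429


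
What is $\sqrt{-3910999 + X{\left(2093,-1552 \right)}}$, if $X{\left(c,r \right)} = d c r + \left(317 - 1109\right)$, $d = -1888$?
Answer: $\sqrt{6128946577} \approx 78288.0$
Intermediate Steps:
$X{\left(c,r \right)} = -792 - 1888 c r$ ($X{\left(c,r \right)} = - 1888 c r + \left(317 - 1109\right) = - 1888 c r - 792 = -792 - 1888 c r$)
$\sqrt{-3910999 + X{\left(2093,-1552 \right)}} = \sqrt{-3910999 - \left(792 + 3951584 \left(-1552\right)\right)} = \sqrt{-3910999 + \left(-792 + 6132858368\right)} = \sqrt{-3910999 + 6132857576} = \sqrt{6128946577}$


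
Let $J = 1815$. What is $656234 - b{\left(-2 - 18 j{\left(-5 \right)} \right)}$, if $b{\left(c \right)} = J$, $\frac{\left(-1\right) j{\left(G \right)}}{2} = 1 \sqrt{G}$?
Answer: $654419$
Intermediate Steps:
$j{\left(G \right)} = - 2 \sqrt{G}$ ($j{\left(G \right)} = - 2 \cdot 1 \sqrt{G} = - 2 \sqrt{G}$)
$b{\left(c \right)} = 1815$
$656234 - b{\left(-2 - 18 j{\left(-5 \right)} \right)} = 656234 - 1815 = 654419$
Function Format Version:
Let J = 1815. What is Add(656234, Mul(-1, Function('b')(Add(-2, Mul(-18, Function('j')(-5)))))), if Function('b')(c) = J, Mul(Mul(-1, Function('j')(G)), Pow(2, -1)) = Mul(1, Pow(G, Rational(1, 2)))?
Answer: 654419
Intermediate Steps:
Function('j')(G) = Mul(-2, Pow(G, Rational(1, 2))) (Function('j')(G) = Mul(-2, Mul(1, Pow(G, Rational(1, 2)))) = Mul(-2, Pow(G, Rational(1, 2))))
Function('b')(c) = 1815
Add(656234, Mul(-1, Function('b')(Add(-2, Mul(-18, Function('j')(-5)))))) = Add(656234, Mul(-1, 1815)) = Add(656234, -1815) = 654419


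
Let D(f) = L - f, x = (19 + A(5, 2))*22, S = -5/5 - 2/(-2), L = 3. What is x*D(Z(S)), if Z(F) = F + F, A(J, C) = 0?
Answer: 1254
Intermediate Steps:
S = 0 (S = -5*1/5 - 2*(-1/2) = -1 + 1 = 0)
Z(F) = 2*F
x = 418 (x = (19 + 0)*22 = 19*22 = 418)
D(f) = 3 - f
x*D(Z(S)) = 418*(3 - 2*0) = 418*(3 - 1*0) = 418*(3 + 0) = 418*3 = 1254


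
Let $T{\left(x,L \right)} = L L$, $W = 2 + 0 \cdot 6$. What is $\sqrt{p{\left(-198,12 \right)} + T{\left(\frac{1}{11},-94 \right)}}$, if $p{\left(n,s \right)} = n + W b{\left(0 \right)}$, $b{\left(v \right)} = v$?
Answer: $\sqrt{8638} \approx 92.941$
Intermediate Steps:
$W = 2$ ($W = 2 + 0 = 2$)
$p{\left(n,s \right)} = n$ ($p{\left(n,s \right)} = n + 2 \cdot 0 = n + 0 = n$)
$T{\left(x,L \right)} = L^{2}$
$\sqrt{p{\left(-198,12 \right)} + T{\left(\frac{1}{11},-94 \right)}} = \sqrt{-198 + \left(-94\right)^{2}} = \sqrt{-198 + 8836} = \sqrt{8638}$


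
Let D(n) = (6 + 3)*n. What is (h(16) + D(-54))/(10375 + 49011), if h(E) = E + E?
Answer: -227/29693 ≈ -0.0076449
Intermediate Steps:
h(E) = 2*E
D(n) = 9*n
(h(16) + D(-54))/(10375 + 49011) = (2*16 + 9*(-54))/(10375 + 49011) = (32 - 486)/59386 = -454*1/59386 = -227/29693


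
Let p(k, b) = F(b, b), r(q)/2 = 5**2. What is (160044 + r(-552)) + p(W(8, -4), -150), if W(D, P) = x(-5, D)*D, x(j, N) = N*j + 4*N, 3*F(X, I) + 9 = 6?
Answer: 160093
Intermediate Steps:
F(X, I) = -1 (F(X, I) = -3 + (1/3)*6 = -3 + 2 = -1)
x(j, N) = 4*N + N*j
W(D, P) = -D**2 (W(D, P) = (D*(4 - 5))*D = (D*(-1))*D = (-D)*D = -D**2)
r(q) = 50 (r(q) = 2*5**2 = 2*25 = 50)
p(k, b) = -1
(160044 + r(-552)) + p(W(8, -4), -150) = (160044 + 50) - 1 = 160094 - 1 = 160093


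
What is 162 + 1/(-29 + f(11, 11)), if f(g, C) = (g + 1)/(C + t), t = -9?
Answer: 3725/23 ≈ 161.96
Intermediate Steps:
f(g, C) = (1 + g)/(-9 + C) (f(g, C) = (g + 1)/(C - 9) = (1 + g)/(-9 + C))
162 + 1/(-29 + f(11, 11)) = 162 + 1/(-29 + (1 + 11)/(-9 + 11)) = 162 + 1/(-29 + 12/2) = 162 + 1/(-29 + (½)*12) = 162 + 1/(-29 + 6) = 162 + 1/(-23) = 162 - 1/23 = 3725/23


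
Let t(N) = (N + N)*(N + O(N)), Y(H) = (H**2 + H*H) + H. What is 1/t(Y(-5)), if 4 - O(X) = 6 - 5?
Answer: 1/4320 ≈ 0.00023148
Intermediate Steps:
O(X) = 3 (O(X) = 4 - (6 - 5) = 4 - 1*1 = 4 - 1 = 3)
Y(H) = H + 2*H**2 (Y(H) = (H**2 + H**2) + H = 2*H**2 + H = H + 2*H**2)
t(N) = 2*N*(3 + N) (t(N) = (N + N)*(N + 3) = (2*N)*(3 + N) = 2*N*(3 + N))
1/t(Y(-5)) = 1/(2*(-5*(1 + 2*(-5)))*(3 - 5*(1 + 2*(-5)))) = 1/(2*(-5*(1 - 10))*(3 - 5*(1 - 10))) = 1/(2*(-5*(-9))*(3 - 5*(-9))) = 1/(2*45*(3 + 45)) = 1/(2*45*48) = 1/4320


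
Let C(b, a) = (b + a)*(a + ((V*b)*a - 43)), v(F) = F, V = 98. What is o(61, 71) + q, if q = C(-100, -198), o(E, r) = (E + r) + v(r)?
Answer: -578167179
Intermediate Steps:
C(b, a) = (a + b)*(-43 + a + 98*a*b) (C(b, a) = (b + a)*(a + ((98*b)*a - 43)) = (a + b)*(a + (98*a*b - 43)) = (a + b)*(a + (-43 + 98*a*b)) = (a + b)*(-43 + a + 98*a*b))
o(E, r) = E + 2*r (o(E, r) = (E + r) + r = E + 2*r)
q = -578167382 (q = (-198)² - 43*(-198) - 43*(-100) - 198*(-100) + 98*(-198)*(-100)² + 98*(-100)*(-198)² = 39204 + 8514 + 4300 + 19800 + 98*(-198)*10000 + 98*(-100)*39204 = 39204 + 8514 + 4300 + 19800 - 194040000 - 384199200 = -578167382)
o(61, 71) + q = (61 + 2*71) - 578167382 = (61 + 142) - 578167382 = 203 - 578167382 = -578167179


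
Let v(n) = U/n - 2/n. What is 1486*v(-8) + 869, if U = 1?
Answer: 4219/4 ≈ 1054.8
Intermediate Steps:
v(n) = -1/n (v(n) = 1/n - 2/n = -1/n)
1486*v(-8) + 869 = 1486*(-1/(-8)) + 869 = 1486*(-1*(-⅛)) + 869 = 1486*(⅛) + 869 = 743/4 + 869 = 4219/4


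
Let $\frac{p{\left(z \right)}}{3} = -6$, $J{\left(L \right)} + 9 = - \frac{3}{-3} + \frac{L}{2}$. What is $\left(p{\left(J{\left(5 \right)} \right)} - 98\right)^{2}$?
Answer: $13456$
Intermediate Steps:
$J{\left(L \right)} = -8 + \frac{L}{2}$ ($J{\left(L \right)} = -9 + \left(- \frac{3}{-3} + \frac{L}{2}\right) = -9 + \left(\left(-3\right) \left(- \frac{1}{3}\right) + L \frac{1}{2}\right) = -9 + \left(1 + \frac{L}{2}\right) = -8 + \frac{L}{2}$)
$p{\left(z \right)} = -18$ ($p{\left(z \right)} = 3 \left(-6\right) = -18$)
$\left(p{\left(J{\left(5 \right)} \right)} - 98\right)^{2} = \left(-18 - 98\right)^{2} = \left(-116\right)^{2} = 13456$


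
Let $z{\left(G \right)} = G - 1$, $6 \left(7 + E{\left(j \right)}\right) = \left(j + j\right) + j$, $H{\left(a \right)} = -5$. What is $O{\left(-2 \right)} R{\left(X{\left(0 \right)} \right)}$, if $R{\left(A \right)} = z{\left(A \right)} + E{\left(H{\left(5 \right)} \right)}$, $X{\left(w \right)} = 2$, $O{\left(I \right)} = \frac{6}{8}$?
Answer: $- \frac{51}{8} \approx -6.375$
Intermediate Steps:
$O{\left(I \right)} = \frac{3}{4}$ ($O{\left(I \right)} = 6 \cdot \frac{1}{8} = \frac{3}{4}$)
$E{\left(j \right)} = -7 + \frac{j}{2}$ ($E{\left(j \right)} = -7 + \frac{\left(j + j\right) + j}{6} = -7 + \frac{2 j + j}{6} = -7 + \frac{3 j}{6} = -7 + \frac{j}{2}$)
$z{\left(G \right)} = -1 + G$ ($z{\left(G \right)} = G - 1 = -1 + G$)
$R{\left(A \right)} = - \frac{21}{2} + A$ ($R{\left(A \right)} = \left(-1 + A\right) + \left(-7 + \frac{1}{2} \left(-5\right)\right) = \left(-1 + A\right) - \frac{19}{2} = - \frac{21}{2} + A$)
$O{\left(-2 \right)} R{\left(X{\left(0 \right)} \right)} = \frac{3 \left(- \frac{21}{2} + 2\right)}{4} = \frac{3}{4} \left(- \frac{17}{2}\right) = - \frac{51}{8}$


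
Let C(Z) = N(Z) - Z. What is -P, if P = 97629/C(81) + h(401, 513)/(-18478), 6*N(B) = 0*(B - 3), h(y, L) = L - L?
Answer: 32543/27 ≈ 1205.3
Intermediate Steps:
h(y, L) = 0
N(B) = 0 (N(B) = (0*(B - 3))/6 = (0*(-3 + B))/6 = (1/6)*0 = 0)
C(Z) = -Z (C(Z) = 0 - Z = -Z)
P = -32543/27 (P = 97629/((-1*81)) + 0/(-18478) = 97629/(-81) + 0*(-1/18478) = 97629*(-1/81) + 0 = -32543/27 + 0 = -32543/27 ≈ -1205.3)
-P = -1*(-32543/27) = 32543/27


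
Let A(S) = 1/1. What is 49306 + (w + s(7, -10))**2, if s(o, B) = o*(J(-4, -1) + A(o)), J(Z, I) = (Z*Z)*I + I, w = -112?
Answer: 99482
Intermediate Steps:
A(S) = 1
J(Z, I) = I + I*Z**2 (J(Z, I) = Z**2*I + I = I*Z**2 + I = I + I*Z**2)
s(o, B) = -16*o (s(o, B) = o*(-(1 + (-4)**2) + 1) = o*(-(1 + 16) + 1) = o*(-1*17 + 1) = o*(-17 + 1) = o*(-16) = -16*o)
49306 + (w + s(7, -10))**2 = 49306 + (-112 - 16*7)**2 = 49306 + (-112 - 112)**2 = 49306 + (-224)**2 = 49306 + 50176 = 99482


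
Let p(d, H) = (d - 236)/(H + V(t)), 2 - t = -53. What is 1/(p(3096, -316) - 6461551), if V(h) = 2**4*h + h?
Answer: -619/3999697209 ≈ -1.5476e-7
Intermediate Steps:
t = 55 (t = 2 - 1*(-53) = 2 + 53 = 55)
V(h) = 17*h (V(h) = 16*h + h = 17*h)
p(d, H) = (-236 + d)/(935 + H) (p(d, H) = (d - 236)/(H + 17*55) = (-236 + d)/(H + 935) = (-236 + d)/(935 + H))
1/(p(3096, -316) - 6461551) = 1/((-236 + 3096)/(935 - 316) - 6461551) = 1/(2860/619 - 6461551) = 1/(-3999697209/619) = -619/3999697209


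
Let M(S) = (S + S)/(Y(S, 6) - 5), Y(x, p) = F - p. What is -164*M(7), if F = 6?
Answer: 2296/5 ≈ 459.20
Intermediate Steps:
Y(x, p) = 6 - p
M(S) = -2*S/5 (M(S) = (S + S)/((6 - 1*6) - 5) = (2*S)/((6 - 6) - 5) = (2*S)/(0 - 5) = (2*S)/(-5) = (2*S)*(-⅕) = -2*S/5)
-164*M(7) = -(-328)*7/5 = -164*(-14/5) = 2296/5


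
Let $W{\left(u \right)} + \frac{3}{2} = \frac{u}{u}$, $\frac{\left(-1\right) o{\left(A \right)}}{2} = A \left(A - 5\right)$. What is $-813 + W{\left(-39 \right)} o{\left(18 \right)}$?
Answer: $-579$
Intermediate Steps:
$o{\left(A \right)} = - 2 A \left(-5 + A\right)$ ($o{\left(A \right)} = - 2 A \left(A - 5\right) = - 2 A \left(-5 + A\right)$)
$W{\left(u \right)} = - \frac{1}{2}$ ($W{\left(u \right)} = - \frac{3}{2} + \frac{u}{u} = - \frac{3}{2} + 1 = - \frac{1}{2}$)
$-813 + W{\left(-39 \right)} o{\left(18 \right)} = -813 - \frac{2 \cdot 18 \left(5 - 18\right)}{2} = -813 - \frac{2 \cdot 18 \left(-13\right)}{2} = -813 - -234 = -813 + 234 = -579$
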